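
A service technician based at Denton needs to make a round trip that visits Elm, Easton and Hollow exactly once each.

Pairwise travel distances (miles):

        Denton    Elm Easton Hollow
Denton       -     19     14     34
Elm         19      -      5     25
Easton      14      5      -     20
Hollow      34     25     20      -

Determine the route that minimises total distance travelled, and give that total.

Shortest round trip = 78 miles.

Denton→Elm→Easton→Hollow→Denton: 19+5+20+34 = 78
Denton→Elm→Hollow→Easton→Denton: 19+25+20+14 = 78
Denton→Easton→Elm→Hollow→Denton: 14+5+25+34 = 78
The minimum is 78.
One optimal route: Denton → Elm → Easton → Hollow → Denton (or its reverse).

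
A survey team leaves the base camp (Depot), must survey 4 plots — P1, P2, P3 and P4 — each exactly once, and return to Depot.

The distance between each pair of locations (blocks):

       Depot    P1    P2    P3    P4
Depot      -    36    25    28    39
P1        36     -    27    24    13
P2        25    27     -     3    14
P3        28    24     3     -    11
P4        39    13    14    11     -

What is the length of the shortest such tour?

There are 12 distinct closed tours to check (reversals are equivalent).
Depot→P1→P2→P3→P4→Depot: 36+27+3+11+39 = 116
Depot→P1→P2→P4→P3→Depot: 36+27+14+11+28 = 116
Depot→P1→P3→P2→P4→Depot: 36+24+3+14+39 = 116
Depot→P1→P3→P4→P2→Depot: 36+24+11+14+25 = 110
Depot→P1→P4→P2→P3→Depot: 36+13+14+3+28 = 94
Depot→P1→P4→P3→P2→Depot: 36+13+11+3+25 = 88
Depot→P2→P1→P3→P4→Depot: 25+27+24+11+39 = 126
Depot→P2→P1→P4→P3→Depot: 25+27+13+11+28 = 104
Depot→P2→P3→P1→P4→Depot: 25+3+24+13+39 = 104
Depot→P2→P4→P1→P3→Depot: 25+14+13+24+28 = 104
Depot→P3→P1→P2→P4→Depot: 28+24+27+14+39 = 132
Depot→P3→P2→P1→P4→Depot: 28+3+27+13+39 = 110
The minimum is 88.
One optimal route: Depot → P1 → P4 → P3 → P2 → Depot (or its reverse).

Shortest round trip = 88 blocks.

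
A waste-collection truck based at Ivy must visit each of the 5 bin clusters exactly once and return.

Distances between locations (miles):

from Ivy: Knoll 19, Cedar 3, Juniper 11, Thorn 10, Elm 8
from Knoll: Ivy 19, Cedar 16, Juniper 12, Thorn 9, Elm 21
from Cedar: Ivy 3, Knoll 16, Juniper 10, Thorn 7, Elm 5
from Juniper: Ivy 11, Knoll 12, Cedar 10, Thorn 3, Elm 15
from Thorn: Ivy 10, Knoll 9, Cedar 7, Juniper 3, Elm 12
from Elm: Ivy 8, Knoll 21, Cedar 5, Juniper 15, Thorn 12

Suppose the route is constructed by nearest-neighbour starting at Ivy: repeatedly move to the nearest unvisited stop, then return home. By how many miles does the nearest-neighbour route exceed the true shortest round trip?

From Ivy: Cedar=3, Elm=8, Thorn=10, Juniper=11, Knoll=19 → choose Cedar (3).
From Cedar: Elm=5, Thorn=7, Juniper=10, Knoll=16 → choose Elm (5).
From Elm: Thorn=12, Juniper=15, Knoll=21 → choose Thorn (12).
From Thorn: Juniper=3, Knoll=9 → choose Juniper (3).
From Juniper: Knoll=12 → choose Knoll (12).
NN route Ivy → Cedar → Elm → Thorn → Juniper → Knoll → Ivy costs 54.
Optimal: Ivy → Cedar → Elm → Knoll → Thorn → Juniper → Ivy costs 52 (by enumerating all 60 distinct tours).
Excess = 54 − 52 = 2.

Excess over optimum: 2 miles.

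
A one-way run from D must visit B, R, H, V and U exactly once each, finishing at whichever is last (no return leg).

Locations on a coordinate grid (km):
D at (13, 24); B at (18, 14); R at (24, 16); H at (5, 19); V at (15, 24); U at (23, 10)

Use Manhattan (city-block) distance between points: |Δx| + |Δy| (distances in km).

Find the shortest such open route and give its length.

There are 5! = 120 possible orderings.
D → B → R → H → V → U: 15+8+22+15+22 = 82
D → B → R → H → U → V: 15+8+22+27+22 = 94
D → B → R → V → H → U: 15+8+17+15+27 = 82
D → B → R → V → U → H: 15+8+17+22+27 = 89
D → B → R → U → H → V: 15+8+7+27+15 = 72
D → B → R → U → V → H: 15+8+7+22+15 = 67
D → B → H → R → V → U: 15+18+22+17+22 = 94
D → B → H → R → U → V: 15+18+22+7+22 = 84
D → B → H → V → R → U: 15+18+15+17+7 = 72
D → B → H → V → U → R: 15+18+15+22+7 = 77
D → B → H → U → R → V: 15+18+27+7+17 = 84
D → B → H → U → V → R: 15+18+27+22+17 = 99
D → B → V → R → H → U: 15+13+17+22+27 = 94
D → B → V → R → U → H: 15+13+17+7+27 = 79
… (106 more)
D → V → H → B → R → U: 2+15+18+8+7 = 50  ← best
The minimum is 50.
One shortest path: D → V → H → B → R → U.

Shortest open route: 50 km.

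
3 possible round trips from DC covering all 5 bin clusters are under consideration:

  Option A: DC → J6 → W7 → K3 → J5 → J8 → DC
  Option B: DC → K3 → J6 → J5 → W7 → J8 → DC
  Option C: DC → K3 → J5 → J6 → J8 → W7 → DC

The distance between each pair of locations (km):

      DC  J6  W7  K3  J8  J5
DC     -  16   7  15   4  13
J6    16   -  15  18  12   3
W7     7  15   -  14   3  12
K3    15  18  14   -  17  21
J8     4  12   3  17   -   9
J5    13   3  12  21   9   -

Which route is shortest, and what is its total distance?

Shortest is Option B, total 55 km.

Option A: 16 + 15 + 14 + 21 + 9 + 4 = 79
Option B: 15 + 18 + 3 + 12 + 3 + 4 = 55
Option C: 15 + 21 + 3 + 12 + 3 + 7 = 61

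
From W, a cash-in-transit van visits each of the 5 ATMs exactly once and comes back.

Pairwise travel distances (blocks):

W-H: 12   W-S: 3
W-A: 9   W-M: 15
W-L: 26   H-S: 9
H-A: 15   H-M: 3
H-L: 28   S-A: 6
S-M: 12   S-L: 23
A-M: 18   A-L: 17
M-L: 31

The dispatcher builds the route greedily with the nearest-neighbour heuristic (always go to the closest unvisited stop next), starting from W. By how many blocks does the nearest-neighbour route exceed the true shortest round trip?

The nearest-neighbour route is 12 blocks longer than optimal.

From W: S=3, A=9, H=12, M=15, L=26 → choose S (3).
From S: A=6, H=9, M=12, L=23 → choose A (6).
From A: H=15, L=17, M=18 → choose H (15).
From H: M=3, L=28 → choose M (3).
From M: L=31 → choose L (31).
NN route W → S → A → H → M → L → W costs 84.
Optimal: W → H → M → L → A → S → W costs 72 (by enumerating all 60 distinct tours).
Excess = 84 − 72 = 12.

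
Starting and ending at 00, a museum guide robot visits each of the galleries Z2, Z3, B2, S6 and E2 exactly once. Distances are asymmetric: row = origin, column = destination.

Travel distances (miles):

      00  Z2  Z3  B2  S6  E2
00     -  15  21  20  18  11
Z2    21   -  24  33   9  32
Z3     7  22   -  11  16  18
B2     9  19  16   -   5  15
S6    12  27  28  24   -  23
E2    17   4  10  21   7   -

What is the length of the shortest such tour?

Minimum total distance: 67 miles.

00 - Z2 - Z3 - B2 - S6 - E2 - 00: 15+24+11+5+23+17 = 95
00 - Z2 - Z3 - B2 - E2 - S6 - 00: 15+24+11+15+7+12 = 84
00 - Z2 - Z3 - S6 - B2 - E2 - 00: 15+24+16+24+15+17 = 111
00 - Z2 - Z3 - S6 - E2 - B2 - 00: 15+24+16+23+21+9 = 108
00 - Z2 - Z3 - E2 - B2 - S6 - 00: 15+24+18+21+5+12 = 95
00 - Z2 - Z3 - E2 - S6 - B2 - 00: 15+24+18+7+24+9 = 97
00 - Z2 - B2 - Z3 - S6 - E2 - 00: 15+33+16+16+23+17 = 120
00 - Z2 - B2 - Z3 - E2 - S6 - 00: 15+33+16+18+7+12 = 101
00 - Z2 - B2 - S6 - Z3 - E2 - 00: 15+33+5+28+18+17 = 116
00 - Z2 - B2 - S6 - E2 - Z3 - 00: 15+33+5+23+10+7 = 93
00 - Z2 - B2 - E2 - Z3 - S6 - 00: 15+33+15+10+16+12 = 101
00 - Z2 - B2 - E2 - S6 - Z3 - 00: 15+33+15+7+28+7 = 105
00 - Z2 - S6 - Z3 - B2 - E2 - 00: 15+9+28+11+15+17 = 95
00 - Z2 - S6 - Z3 - E2 - B2 - 00: 15+9+28+18+21+9 = 100
… (106 more)
00 - E2 - Z2 - Z3 - B2 - S6 - 00: 11+4+24+11+5+12 = 67  ← best
The minimum is 67.
One optimal route: 00 → E2 → Z2 → Z3 → B2 → S6 → 00.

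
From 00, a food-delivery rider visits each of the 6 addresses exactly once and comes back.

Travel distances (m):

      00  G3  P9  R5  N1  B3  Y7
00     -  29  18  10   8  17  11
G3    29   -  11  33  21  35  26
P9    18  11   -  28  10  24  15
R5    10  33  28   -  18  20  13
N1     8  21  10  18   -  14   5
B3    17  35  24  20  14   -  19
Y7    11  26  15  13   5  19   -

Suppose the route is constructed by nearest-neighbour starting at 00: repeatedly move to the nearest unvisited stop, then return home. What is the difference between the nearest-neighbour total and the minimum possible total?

00: N1=8, R5=10, Y7=11, B3=17, P9=18, G3=29 ⇒ N1
N1: Y7=5, P9=10, B3=14, R5=18, G3=21 ⇒ Y7
Y7: R5=13, P9=15, B3=19, G3=26 ⇒ R5
R5: B3=20, P9=28, G3=33 ⇒ B3
B3: P9=24, G3=35 ⇒ P9
P9: G3=11 ⇒ G3
NN route 00 → N1 → Y7 → R5 → B3 → P9 → G3 → 00 costs 110.
Optimal: 00 → R5 → Y7 → G3 → P9 → N1 → B3 → 00 costs 101 (by enumerating all 360 distinct tours).
Excess = 110 − 101 = 9.

9 m longer than the optimal tour.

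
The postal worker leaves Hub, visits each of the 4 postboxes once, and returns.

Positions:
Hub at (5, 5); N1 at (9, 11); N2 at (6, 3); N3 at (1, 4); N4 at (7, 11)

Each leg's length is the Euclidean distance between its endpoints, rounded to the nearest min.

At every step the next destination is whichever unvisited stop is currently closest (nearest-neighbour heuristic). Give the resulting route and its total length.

25 min along Hub → N2 → N3 → N4 → N1 → Hub.

Hub → [N2:2 / N3:4 / N4:6 / N1:7] → N2 (2)
N2 → [N3:5 / N4:8 / N1:9] → N3 (5)
N3 → [N4:9 / N1:11] → N4 (9)
N4 → [N1:2] → N1 (2)
Return N1→Hub: 7.
Total = 2 + 5 + 9 + 2 + 7 = 25.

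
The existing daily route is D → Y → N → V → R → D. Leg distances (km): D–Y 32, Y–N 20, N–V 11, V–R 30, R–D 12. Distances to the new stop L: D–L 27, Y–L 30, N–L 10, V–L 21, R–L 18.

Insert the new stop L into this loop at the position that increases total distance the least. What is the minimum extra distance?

Insertion cost between consecutive stops i–j is d(i,L) + d(L,j) − d(i,j):
  between D and Y: 27 + 30 − 32 = 25
  between Y and N: 30 + 10 − 20 = 20
  between N and V: 10 + 21 − 11 = 20
  between V and R: 21 + 18 − 30 = 9
  between R and D: 18 + 27 − 12 = 33
Cheapest insertion is between V and R, adding 9.
New total = 105 + 9 = 114.

Adding 9 km by placing L on the V–R leg.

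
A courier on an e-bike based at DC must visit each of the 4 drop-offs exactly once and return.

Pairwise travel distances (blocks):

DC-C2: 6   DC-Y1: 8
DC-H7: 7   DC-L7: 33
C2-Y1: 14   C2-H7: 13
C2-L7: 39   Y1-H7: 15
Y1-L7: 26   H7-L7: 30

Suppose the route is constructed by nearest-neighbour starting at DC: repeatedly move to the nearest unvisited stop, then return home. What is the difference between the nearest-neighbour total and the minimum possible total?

DC: C2=6, H7=7, Y1=8, L7=33 ⇒ C2
C2: H7=13, Y1=14, L7=39 ⇒ H7
H7: Y1=15, L7=30 ⇒ Y1
Y1: L7=26 ⇒ L7
NN route DC → C2 → H7 → Y1 → L7 → DC costs 93.
Optimal: DC → C2 → Y1 → L7 → H7 → DC costs 83 (by enumerating all 12 distinct tours).
Excess = 93 − 83 = 10.

Excess over optimum: 10 blocks.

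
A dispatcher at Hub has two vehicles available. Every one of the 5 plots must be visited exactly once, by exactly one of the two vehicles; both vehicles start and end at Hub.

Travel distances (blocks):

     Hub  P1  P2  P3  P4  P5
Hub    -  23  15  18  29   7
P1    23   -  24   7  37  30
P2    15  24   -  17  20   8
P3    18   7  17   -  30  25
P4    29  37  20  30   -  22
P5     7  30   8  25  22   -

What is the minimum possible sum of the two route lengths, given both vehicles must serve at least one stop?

Check every non-empty split of the stops between the two vehicles; for each half take its own optimal tour:
  {P1} + {P2, P3, P4, P5}: 46 + 83 = 129
  {P2} + {P1, P3, P4, P5}: 30 + 89 = 119
  {P1, P2} + {P3, P4, P5}: 62 + 77 = 139
  {P3} + {P1, P2, P4, P5}: 36 + 95 = 131
  {P1, P3} + {P2, P4, P5}: 48 + 64 = 112
  {P2, P3} + {P1, P4, P5}: 50 + 89 = 139
  … (15 splits in total)
  {P1, P2, P3, P4} + {P5}: 95 + 14 = 109  ← best
Best: vehicle 1 Hub → P1 → P3 → P4 → P2 → Hub = 95; vehicle 2 Hub → P5 → Hub = 14; combined 109.

Minimum combined distance: 109 blocks.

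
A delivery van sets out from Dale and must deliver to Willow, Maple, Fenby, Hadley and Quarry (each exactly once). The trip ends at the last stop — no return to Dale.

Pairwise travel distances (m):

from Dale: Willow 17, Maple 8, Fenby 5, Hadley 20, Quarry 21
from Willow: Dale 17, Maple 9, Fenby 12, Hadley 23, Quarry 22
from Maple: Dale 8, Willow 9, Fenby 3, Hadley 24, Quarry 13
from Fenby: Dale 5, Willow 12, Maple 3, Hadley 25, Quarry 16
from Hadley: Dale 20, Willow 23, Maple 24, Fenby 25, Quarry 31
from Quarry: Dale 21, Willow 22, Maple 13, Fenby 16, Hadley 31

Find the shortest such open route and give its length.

66 m — the minimum one-way total.

There are 5! = 120 possible orderings.
Dale→Willow→Maple→Fenby→Hadley→Quarry: 17+9+3+25+31 = 85
Dale→Willow→Maple→Fenby→Quarry→Hadley: 17+9+3+16+31 = 76
Dale→Willow→Maple→Hadley→Fenby→Quarry: 17+9+24+25+16 = 91
Dale→Willow→Maple→Hadley→Quarry→Fenby: 17+9+24+31+16 = 97
Dale→Willow→Maple→Quarry→Fenby→Hadley: 17+9+13+16+25 = 80
Dale→Willow→Maple→Quarry→Hadley→Fenby: 17+9+13+31+25 = 95
Dale→Willow→Fenby→Maple→Hadley→Quarry: 17+12+3+24+31 = 87
Dale→Willow→Fenby→Maple→Quarry→Hadley: 17+12+3+13+31 = 76
Dale→Willow→Fenby→Hadley→Maple→Quarry: 17+12+25+24+13 = 91
Dale→Willow→Fenby→Hadley→Quarry→Maple: 17+12+25+31+13 = 98
Dale→Willow→Fenby→Quarry→Maple→Hadley: 17+12+16+13+24 = 82
Dale→Willow→Fenby→Quarry→Hadley→Maple: 17+12+16+31+24 = 100
Dale→Willow→Hadley→Maple→Fenby→Quarry: 17+23+24+3+16 = 83
Dale→Willow→Hadley→Maple→Quarry→Fenby: 17+23+24+13+16 = 93
… (106 more)
Dale→Fenby→Maple→Quarry→Willow→Hadley: 5+3+13+22+23 = 66  ← best
The minimum is 66.
One shortest path: Dale → Fenby → Maple → Quarry → Willow → Hadley.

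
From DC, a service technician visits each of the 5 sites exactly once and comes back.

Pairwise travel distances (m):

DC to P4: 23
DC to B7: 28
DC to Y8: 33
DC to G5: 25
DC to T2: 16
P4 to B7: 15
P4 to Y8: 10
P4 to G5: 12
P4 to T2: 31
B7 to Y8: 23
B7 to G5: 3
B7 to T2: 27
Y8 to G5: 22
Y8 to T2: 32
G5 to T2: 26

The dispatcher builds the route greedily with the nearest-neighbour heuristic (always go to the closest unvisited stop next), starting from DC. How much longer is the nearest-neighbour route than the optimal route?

Excess over optimum: 2 m.

DC: T2=16, P4=23, G5=25, B7=28, Y8=33 ⇒ T2
T2: G5=26, B7=27, P4=31, Y8=32 ⇒ G5
G5: B7=3, P4=12, Y8=22 ⇒ B7
B7: P4=15, Y8=23 ⇒ P4
P4: Y8=10 ⇒ Y8
NN route DC → T2 → G5 → B7 → P4 → Y8 → DC costs 103.
Optimal: DC → P4 → Y8 → B7 → G5 → T2 → DC costs 101 (by enumerating all 60 distinct tours).
Excess = 103 − 101 = 2.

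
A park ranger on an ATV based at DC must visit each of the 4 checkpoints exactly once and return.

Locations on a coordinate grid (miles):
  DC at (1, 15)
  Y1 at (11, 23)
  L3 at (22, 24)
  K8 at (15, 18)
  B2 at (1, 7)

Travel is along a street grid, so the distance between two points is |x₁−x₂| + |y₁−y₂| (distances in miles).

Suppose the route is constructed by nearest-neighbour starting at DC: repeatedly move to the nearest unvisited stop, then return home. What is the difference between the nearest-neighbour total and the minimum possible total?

DC: B2=8, K8=17, Y1=18, L3=30 ⇒ B2
B2: K8=25, Y1=26, L3=38 ⇒ K8
K8: Y1=9, L3=13 ⇒ Y1
Y1: L3=12 ⇒ L3
NN route DC → B2 → K8 → Y1 → L3 → DC costs 84.
Optimal: DC → Y1 → L3 → K8 → B2 → DC costs 76 (by enumerating all 12 distinct tours).
Excess = 84 − 76 = 8.

Excess over optimum: 8 miles.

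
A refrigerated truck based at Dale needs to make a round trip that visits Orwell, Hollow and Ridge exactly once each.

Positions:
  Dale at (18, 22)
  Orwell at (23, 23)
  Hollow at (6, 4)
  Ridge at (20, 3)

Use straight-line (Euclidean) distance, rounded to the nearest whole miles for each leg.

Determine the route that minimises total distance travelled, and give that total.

61 miles — the shortest possible round trip.

Dale-Orwell-Hollow-Ridge-Dale: 5+25+14+19 = 63
Dale-Orwell-Ridge-Hollow-Dale: 5+20+14+22 = 61
Dale-Hollow-Orwell-Ridge-Dale: 22+25+20+19 = 86
The minimum is 61.
One optimal route: Dale → Orwell → Ridge → Hollow → Dale (or its reverse).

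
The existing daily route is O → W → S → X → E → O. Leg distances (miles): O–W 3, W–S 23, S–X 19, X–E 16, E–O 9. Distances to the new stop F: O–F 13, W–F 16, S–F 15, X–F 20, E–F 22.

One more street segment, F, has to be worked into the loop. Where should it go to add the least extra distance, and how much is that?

Insertion cost between consecutive stops i–j is d(i,F) + d(F,j) − d(i,j):
  between O and W: 13 + 16 − 3 = 26
  between W and S: 16 + 15 − 23 = 8
  between S and X: 15 + 20 − 19 = 16
  between X and E: 20 + 22 − 16 = 26
  between E and O: 22 + 13 − 9 = 26
Cheapest insertion is between W and S, adding 8.
New total = 70 + 8 = 78.

+8 miles — insert F between W and S.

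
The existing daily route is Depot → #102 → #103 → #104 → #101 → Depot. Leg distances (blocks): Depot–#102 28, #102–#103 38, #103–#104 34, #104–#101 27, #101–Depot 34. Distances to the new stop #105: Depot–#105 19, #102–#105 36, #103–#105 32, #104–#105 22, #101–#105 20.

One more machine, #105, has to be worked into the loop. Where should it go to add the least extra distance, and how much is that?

+5 blocks — insert #105 between #101 and Depot.

Insertion cost between consecutive stops i–j is d(i,#105) + d(#105,j) − d(i,j):
  between Depot and #102: 19 + 36 − 28 = 27
  between #102 and #103: 36 + 32 − 38 = 30
  between #103 and #104: 32 + 22 − 34 = 20
  between #104 and #101: 22 + 20 − 27 = 15
  between #101 and Depot: 20 + 19 − 34 = 5
Cheapest insertion is between #101 and Depot, adding 5.
New total = 161 + 5 = 166.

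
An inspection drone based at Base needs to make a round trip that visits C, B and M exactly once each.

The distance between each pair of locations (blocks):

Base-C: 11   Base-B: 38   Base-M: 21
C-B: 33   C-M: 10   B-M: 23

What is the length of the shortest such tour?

There are 3 distinct closed tours to check (reversals are equivalent).
Base-C-B-M-Base: 11+33+23+21 = 88
Base-C-M-B-Base: 11+10+23+38 = 82
Base-B-C-M-Base: 38+33+10+21 = 102
The minimum is 82.
One optimal route: Base → C → M → B → Base (or its reverse).

82 blocks — the shortest possible round trip.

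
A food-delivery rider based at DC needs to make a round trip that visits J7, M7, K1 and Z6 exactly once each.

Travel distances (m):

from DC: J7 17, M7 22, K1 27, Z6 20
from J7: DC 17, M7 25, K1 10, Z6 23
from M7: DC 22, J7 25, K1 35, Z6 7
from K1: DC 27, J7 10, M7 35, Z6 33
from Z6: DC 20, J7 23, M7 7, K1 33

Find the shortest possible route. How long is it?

89 m — the shortest possible round trip.

With 4 stops there are 4!/2 = 12 distinct round trips (a route and its reverse cost the same).
DC - J7 - M7 - K1 - Z6 - DC: 17+25+35+33+20 = 130
DC - J7 - M7 - Z6 - K1 - DC: 17+25+7+33+27 = 109
DC - J7 - K1 - M7 - Z6 - DC: 17+10+35+7+20 = 89
DC - J7 - K1 - Z6 - M7 - DC: 17+10+33+7+22 = 89
DC - J7 - Z6 - M7 - K1 - DC: 17+23+7+35+27 = 109
DC - J7 - Z6 - K1 - M7 - DC: 17+23+33+35+22 = 130
DC - M7 - J7 - K1 - Z6 - DC: 22+25+10+33+20 = 110
DC - M7 - J7 - Z6 - K1 - DC: 22+25+23+33+27 = 130
DC - M7 - K1 - J7 - Z6 - DC: 22+35+10+23+20 = 110
DC - M7 - Z6 - J7 - K1 - DC: 22+7+23+10+27 = 89
DC - K1 - J7 - M7 - Z6 - DC: 27+10+25+7+20 = 89
DC - K1 - M7 - J7 - Z6 - DC: 27+35+25+23+20 = 130
The minimum is 89.
One optimal route: DC → J7 → K1 → M7 → Z6 → DC (or its reverse).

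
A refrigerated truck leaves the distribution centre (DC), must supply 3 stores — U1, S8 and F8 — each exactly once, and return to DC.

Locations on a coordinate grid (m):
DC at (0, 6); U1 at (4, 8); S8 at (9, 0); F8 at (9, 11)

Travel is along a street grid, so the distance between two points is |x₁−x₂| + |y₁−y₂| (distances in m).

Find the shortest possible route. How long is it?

There are 3 distinct closed tours to check (reversals are equivalent).
DC - U1 - S8 - F8 - DC: 6+13+11+14 = 44
DC - U1 - F8 - S8 - DC: 6+8+11+15 = 40
DC - S8 - U1 - F8 - DC: 15+13+8+14 = 50
The minimum is 40.
One optimal route: DC → U1 → F8 → S8 → DC (or its reverse).

Shortest round trip = 40 m.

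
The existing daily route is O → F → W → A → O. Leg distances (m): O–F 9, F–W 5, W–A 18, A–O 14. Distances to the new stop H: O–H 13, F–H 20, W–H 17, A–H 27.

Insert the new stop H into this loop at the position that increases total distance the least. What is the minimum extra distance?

Adding 24 m by placing H on the O–F leg.

Insertion cost between consecutive stops i–j is d(i,H) + d(H,j) − d(i,j):
  between O and F: 13 + 20 − 9 = 24
  between F and W: 20 + 17 − 5 = 32
  between W and A: 17 + 27 − 18 = 26
  between A and O: 27 + 13 − 14 = 26
Cheapest insertion is between O and F, adding 24.
New total = 46 + 24 = 70.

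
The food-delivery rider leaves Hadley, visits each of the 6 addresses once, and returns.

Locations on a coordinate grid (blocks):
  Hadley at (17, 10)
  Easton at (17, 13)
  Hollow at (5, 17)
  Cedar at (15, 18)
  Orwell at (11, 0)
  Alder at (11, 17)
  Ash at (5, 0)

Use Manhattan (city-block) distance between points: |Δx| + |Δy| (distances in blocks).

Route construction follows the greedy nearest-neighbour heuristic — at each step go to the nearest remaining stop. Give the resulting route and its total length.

60 blocks along Hadley → Easton → Cedar → Alder → Hollow → Ash → Orwell → Hadley.

Hadley → [Easton:3 / Cedar:10 / Alder:13 / Orwell:16 / Hollow:19 / Ash:22] → Easton (3)
Easton → [Cedar:7 / Alder:10 / Hollow:16 / Orwell:19 / Ash:25] → Cedar (7)
Cedar → [Alder:5 / Hollow:11 / Orwell:22 / Ash:28] → Alder (5)
Alder → [Hollow:6 / Orwell:17 / Ash:23] → Hollow (6)
Hollow → [Ash:17 / Orwell:23] → Ash (17)
Ash → [Orwell:6] → Orwell (6)
Return Orwell→Hadley: 16.
Total = 3 + 7 + 5 + 6 + 17 + 6 + 16 = 60.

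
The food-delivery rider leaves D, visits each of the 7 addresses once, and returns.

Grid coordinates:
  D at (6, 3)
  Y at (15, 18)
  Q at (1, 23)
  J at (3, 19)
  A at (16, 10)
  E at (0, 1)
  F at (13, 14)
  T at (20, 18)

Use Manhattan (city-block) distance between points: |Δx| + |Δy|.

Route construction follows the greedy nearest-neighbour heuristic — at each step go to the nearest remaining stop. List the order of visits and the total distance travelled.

94 along D → E → J → Q → Y → T → F → A → D.

D → [E:8 / A:17 / F:18 / J:19 / Y:24 / Q:25 / T:29] → E (8)
E → [J:21 / Q:23 / A:25 / F:26 / Y:32 / T:37] → J (21)
J → [Q:6 / Y:13 / F:15 / T:18 / A:22] → Q (6)
Q → [Y:19 / F:21 / T:24 / A:28] → Y (19)
Y → [T:5 / F:6 / A:9] → T (5)
T → [F:11 / A:12] → F (11)
F → [A:7] → A (7)
Return A→D: 17.
Total = 8 + 21 + 6 + 19 + 5 + 11 + 7 + 17 = 94.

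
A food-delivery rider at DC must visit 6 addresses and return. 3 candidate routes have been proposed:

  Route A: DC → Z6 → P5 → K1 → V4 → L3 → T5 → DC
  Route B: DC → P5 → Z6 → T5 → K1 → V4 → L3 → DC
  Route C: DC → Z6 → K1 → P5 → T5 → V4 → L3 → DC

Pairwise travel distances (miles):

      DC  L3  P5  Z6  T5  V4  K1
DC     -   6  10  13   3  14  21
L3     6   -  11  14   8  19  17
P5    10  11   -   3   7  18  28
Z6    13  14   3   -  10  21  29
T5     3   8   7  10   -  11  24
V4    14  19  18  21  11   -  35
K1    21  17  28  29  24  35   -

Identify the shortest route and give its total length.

Shortest is Route B, total 107 miles.

Route A: 13 + 3 + 28 + 35 + 19 + 8 + 3 = 109
Route B: 10 + 3 + 10 + 24 + 35 + 19 + 6 = 107
Route C: 13 + 29 + 28 + 7 + 11 + 19 + 6 = 113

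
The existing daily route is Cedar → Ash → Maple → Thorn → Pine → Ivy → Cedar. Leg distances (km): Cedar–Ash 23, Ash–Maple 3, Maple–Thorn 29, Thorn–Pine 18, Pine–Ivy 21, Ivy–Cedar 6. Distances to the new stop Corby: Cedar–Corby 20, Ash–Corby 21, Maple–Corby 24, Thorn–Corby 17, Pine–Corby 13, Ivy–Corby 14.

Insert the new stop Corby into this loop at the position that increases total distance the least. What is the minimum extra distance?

Insertion cost between consecutive stops i–j is d(i,Corby) + d(Corby,j) − d(i,j):
  between Cedar and Ash: 20 + 21 − 23 = 18
  between Ash and Maple: 21 + 24 − 3 = 42
  between Maple and Thorn: 24 + 17 − 29 = 12
  between Thorn and Pine: 17 + 13 − 18 = 12
  between Pine and Ivy: 13 + 14 − 21 = 6
  between Ivy and Cedar: 14 + 20 − 6 = 28
Cheapest insertion is between Pine and Ivy, adding 6.
New total = 100 + 6 = 106.

Adding 6 km by placing Corby on the Pine–Ivy leg.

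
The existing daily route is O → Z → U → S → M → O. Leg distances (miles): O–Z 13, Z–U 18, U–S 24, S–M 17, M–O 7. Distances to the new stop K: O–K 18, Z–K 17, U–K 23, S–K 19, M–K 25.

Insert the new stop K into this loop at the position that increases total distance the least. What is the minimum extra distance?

Minimum extra distance: 18 miles, inserting K between U and S.

Insertion cost between consecutive stops i–j is d(i,K) + d(K,j) − d(i,j):
  between O and Z: 18 + 17 − 13 = 22
  between Z and U: 17 + 23 − 18 = 22
  between U and S: 23 + 19 − 24 = 18
  between S and M: 19 + 25 − 17 = 27
  between M and O: 25 + 18 − 7 = 36
Cheapest insertion is between U and S, adding 18.
New total = 79 + 18 = 97.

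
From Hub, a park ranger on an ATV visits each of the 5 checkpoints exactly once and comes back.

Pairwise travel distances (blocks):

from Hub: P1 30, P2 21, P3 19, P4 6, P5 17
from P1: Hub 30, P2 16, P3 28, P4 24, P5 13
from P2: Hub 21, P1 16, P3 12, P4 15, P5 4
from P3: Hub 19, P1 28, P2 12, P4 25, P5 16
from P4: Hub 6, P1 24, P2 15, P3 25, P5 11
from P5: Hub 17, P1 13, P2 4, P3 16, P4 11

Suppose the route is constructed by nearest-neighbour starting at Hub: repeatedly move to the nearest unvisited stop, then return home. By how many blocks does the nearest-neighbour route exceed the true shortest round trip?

14 blocks longer than the optimal tour.

Hub: P4=6, P5=17, P3=19, P2=21, P1=30 ⇒ P4
P4: P5=11, P2=15, P1=24, P3=25 ⇒ P5
P5: P2=4, P1=13, P3=16 ⇒ P2
P2: P3=12, P1=16 ⇒ P3
P3: P1=28 ⇒ P1
NN route Hub → P4 → P5 → P2 → P3 → P1 → Hub costs 91.
Optimal: Hub → P3 → P2 → P1 → P5 → P4 → Hub costs 77 (by enumerating all 60 distinct tours).
Excess = 91 − 77 = 14.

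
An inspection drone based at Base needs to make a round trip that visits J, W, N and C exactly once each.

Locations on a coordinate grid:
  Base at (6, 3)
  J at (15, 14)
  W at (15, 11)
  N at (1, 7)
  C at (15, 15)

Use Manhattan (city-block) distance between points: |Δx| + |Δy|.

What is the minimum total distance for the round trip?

With 4 stops there are 4!/2 = 12 distinct round trips (a route and its reverse cost the same).
Base - J - W - N - C - Base: 20+3+18+22+21 = 84
Base - J - W - C - N - Base: 20+3+4+22+9 = 58
Base - J - N - W - C - Base: 20+21+18+4+21 = 84
Base - J - N - C - W - Base: 20+21+22+4+17 = 84
Base - J - C - W - N - Base: 20+1+4+18+9 = 52
Base - J - C - N - W - Base: 20+1+22+18+17 = 78
Base - W - J - N - C - Base: 17+3+21+22+21 = 84
Base - W - J - C - N - Base: 17+3+1+22+9 = 52
Base - W - N - J - C - Base: 17+18+21+1+21 = 78
Base - W - C - J - N - Base: 17+4+1+21+9 = 52
Base - N - J - W - C - Base: 9+21+3+4+21 = 58
Base - N - W - J - C - Base: 9+18+3+1+21 = 52
The minimum is 52.
One optimal route: Base → J → C → W → N → Base (or its reverse).

Minimum total distance: 52.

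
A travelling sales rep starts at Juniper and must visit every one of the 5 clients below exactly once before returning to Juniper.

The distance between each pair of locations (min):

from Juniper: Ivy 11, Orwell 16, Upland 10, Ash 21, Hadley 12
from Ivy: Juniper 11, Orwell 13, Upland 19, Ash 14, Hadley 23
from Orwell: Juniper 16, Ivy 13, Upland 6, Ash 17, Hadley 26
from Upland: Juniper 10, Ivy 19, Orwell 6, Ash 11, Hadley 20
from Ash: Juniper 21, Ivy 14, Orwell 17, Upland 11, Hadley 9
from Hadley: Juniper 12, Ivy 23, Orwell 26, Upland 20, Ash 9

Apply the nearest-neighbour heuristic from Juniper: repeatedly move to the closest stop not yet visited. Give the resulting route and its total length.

At Juniper the remaining stops are Upland 10, Ivy 11, Hadley 12, Orwell 16, Ash 21; go to Upland.
At Upland the remaining stops are Orwell 6, Ash 11, Ivy 19, Hadley 20; go to Orwell.
At Orwell the remaining stops are Ivy 13, Ash 17, Hadley 26; go to Ivy.
At Ivy the remaining stops are Ash 14, Hadley 23; go to Ash.
At Ash the remaining stops are Hadley 9; go to Hadley.
Return Hadley→Juniper: 12.
Total = 10 + 6 + 13 + 14 + 9 + 12 = 64.

Total distance 64 min via the nearest-neighbour route Juniper → Upland → Orwell → Ivy → Ash → Hadley → Juniper.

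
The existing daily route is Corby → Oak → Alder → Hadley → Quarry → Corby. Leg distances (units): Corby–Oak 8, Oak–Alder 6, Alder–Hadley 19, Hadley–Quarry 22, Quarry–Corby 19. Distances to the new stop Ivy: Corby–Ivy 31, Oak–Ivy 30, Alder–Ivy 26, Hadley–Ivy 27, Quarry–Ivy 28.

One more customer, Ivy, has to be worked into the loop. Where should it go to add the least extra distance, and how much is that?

Insertion cost between consecutive stops i–j is d(i,Ivy) + d(Ivy,j) − d(i,j):
  between Corby and Oak: 31 + 30 − 8 = 53
  between Oak and Alder: 30 + 26 − 6 = 50
  between Alder and Hadley: 26 + 27 − 19 = 34
  between Hadley and Quarry: 27 + 28 − 22 = 33
  between Quarry and Corby: 28 + 31 − 19 = 40
Cheapest insertion is between Hadley and Quarry, adding 33.
New total = 74 + 33 = 107.

+33 — insert Ivy between Hadley and Quarry.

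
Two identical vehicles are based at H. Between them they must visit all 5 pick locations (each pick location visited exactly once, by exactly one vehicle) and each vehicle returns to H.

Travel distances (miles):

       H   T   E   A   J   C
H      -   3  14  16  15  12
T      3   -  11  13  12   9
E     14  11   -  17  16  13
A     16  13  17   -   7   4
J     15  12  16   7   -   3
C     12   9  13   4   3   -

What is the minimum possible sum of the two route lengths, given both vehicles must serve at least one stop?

Try each way of splitting the stops between the two vehicles (each non-empty) and, for each split, find the best tour for each vehicle:
  {T} + {E, A, J, C}: 6 + 53 = 59
  {E} + {T, A, J, C}: 28 + 38 = 66
  {T, E} + {A, J, C}: 28 + 38 = 66
  {A} + {T, E, J, C}: 32 + 45 = 77
  {T, A} + {E, J, C}: 32 + 45 = 77
  {E, A} + {T, J, C}: 47 + 30 = 77
  … (15 splits in total)
Best: vehicle 1 H → T → H = 6; vehicle 2 H → E → A → J → C → H = 53; combined 59.

59 miles — the smallest possible combined total.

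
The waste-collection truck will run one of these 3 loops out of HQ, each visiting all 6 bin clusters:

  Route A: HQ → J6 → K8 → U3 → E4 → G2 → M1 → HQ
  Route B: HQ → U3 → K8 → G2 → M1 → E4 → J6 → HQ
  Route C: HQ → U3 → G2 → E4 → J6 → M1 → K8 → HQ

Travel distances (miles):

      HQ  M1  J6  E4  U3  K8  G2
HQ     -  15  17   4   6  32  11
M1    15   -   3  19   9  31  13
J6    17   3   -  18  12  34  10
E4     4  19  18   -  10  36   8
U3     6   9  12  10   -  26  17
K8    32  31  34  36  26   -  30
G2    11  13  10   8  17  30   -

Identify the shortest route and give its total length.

Shortest is Route C, total 115 miles.

Route A: 17 + 34 + 26 + 10 + 8 + 13 + 15 = 123
Route B: 6 + 26 + 30 + 13 + 19 + 18 + 17 = 129
Route C: 6 + 17 + 8 + 18 + 3 + 31 + 32 = 115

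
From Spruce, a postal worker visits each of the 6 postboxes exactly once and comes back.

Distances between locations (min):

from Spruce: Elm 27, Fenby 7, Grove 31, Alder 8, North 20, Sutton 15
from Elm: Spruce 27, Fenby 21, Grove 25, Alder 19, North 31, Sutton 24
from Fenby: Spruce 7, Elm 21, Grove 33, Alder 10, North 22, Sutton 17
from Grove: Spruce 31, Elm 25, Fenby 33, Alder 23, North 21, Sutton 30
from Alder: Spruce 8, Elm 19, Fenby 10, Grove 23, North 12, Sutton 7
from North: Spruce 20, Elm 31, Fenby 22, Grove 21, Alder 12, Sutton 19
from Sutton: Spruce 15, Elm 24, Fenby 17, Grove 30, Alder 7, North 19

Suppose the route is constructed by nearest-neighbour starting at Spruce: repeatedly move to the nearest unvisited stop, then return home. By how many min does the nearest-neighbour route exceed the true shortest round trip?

From Spruce: Fenby=7, Alder=8, Sutton=15, North=20, Elm=27, Grove=31 → choose Fenby (7).
From Fenby: Alder=10, Sutton=17, Elm=21, North=22, Grove=33 → choose Alder (10).
From Alder: Sutton=7, North=12, Elm=19, Grove=23 → choose Sutton (7).
From Sutton: North=19, Elm=24, Grove=30 → choose North (19).
From North: Grove=21, Elm=31 → choose Grove (21).
From Grove: Elm=25 → choose Elm (25).
NN route Spruce → Fenby → Alder → Sutton → North → Grove → Elm → Spruce costs 116.
Optimal: Spruce → Fenby → Elm → Grove → North → Alder → Sutton → Spruce costs 108 (by enumerating all 360 distinct tours).
Excess = 116 − 108 = 8.

Excess over optimum: 8 min.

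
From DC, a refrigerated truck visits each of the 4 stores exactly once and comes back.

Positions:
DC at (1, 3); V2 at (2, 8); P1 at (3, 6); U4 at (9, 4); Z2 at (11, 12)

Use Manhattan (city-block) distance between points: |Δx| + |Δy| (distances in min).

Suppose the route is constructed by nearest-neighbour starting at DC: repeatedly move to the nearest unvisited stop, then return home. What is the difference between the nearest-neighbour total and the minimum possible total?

Excess over optimum: 8 min.

DC: P1=5, V2=6, U4=9, Z2=19 ⇒ P1
P1: V2=3, U4=8, Z2=14 ⇒ V2
V2: U4=11, Z2=13 ⇒ U4
U4: Z2=10 ⇒ Z2
NN route DC → P1 → V2 → U4 → Z2 → DC costs 48.
Optimal: DC → P1 → V2 → Z2 → U4 → DC costs 40 (by enumerating all 12 distinct tours).
Excess = 48 − 40 = 8.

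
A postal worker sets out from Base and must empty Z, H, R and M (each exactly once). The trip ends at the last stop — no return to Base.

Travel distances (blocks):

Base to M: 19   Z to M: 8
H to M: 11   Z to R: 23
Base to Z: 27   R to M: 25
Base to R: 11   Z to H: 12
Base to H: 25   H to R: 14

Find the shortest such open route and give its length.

Minimum one-way distance = 44 blocks.

There are 4! = 24 possible orderings.
Base - Z - H - R - M: 27+12+14+25 = 78
Base - Z - H - M - R: 27+12+11+25 = 75
Base - Z - R - H - M: 27+23+14+11 = 75
Base - Z - R - M - H: 27+23+25+11 = 86
Base - Z - M - H - R: 27+8+11+14 = 60
Base - Z - M - R - H: 27+8+25+14 = 74
Base - H - Z - R - M: 25+12+23+25 = 85
Base - H - Z - M - R: 25+12+8+25 = 70
Base - H - R - Z - M: 25+14+23+8 = 70
Base - H - R - M - Z: 25+14+25+8 = 72
Base - H - M - Z - R: 25+11+8+23 = 67
Base - H - M - R - Z: 25+11+25+23 = 84
Base - R - Z - H - M: 11+23+12+11 = 57
Base - R - Z - M - H: 11+23+8+11 = 53
… (10 more)
Base - R - H - M - Z: 11+14+11+8 = 44  ← best
The minimum is 44.
One shortest path: Base → R → H → M → Z.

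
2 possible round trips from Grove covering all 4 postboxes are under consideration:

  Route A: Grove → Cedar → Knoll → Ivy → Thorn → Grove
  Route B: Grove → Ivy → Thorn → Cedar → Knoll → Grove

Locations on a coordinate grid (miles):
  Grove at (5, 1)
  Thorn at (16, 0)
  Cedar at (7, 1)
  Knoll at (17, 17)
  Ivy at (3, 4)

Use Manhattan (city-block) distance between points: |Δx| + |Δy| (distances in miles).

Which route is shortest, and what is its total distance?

Route A: 2 + 26 + 27 + 17 + 12 = 84
Route B: 5 + 17 + 10 + 26 + 28 = 86

Shortest is Route A, total 84 miles.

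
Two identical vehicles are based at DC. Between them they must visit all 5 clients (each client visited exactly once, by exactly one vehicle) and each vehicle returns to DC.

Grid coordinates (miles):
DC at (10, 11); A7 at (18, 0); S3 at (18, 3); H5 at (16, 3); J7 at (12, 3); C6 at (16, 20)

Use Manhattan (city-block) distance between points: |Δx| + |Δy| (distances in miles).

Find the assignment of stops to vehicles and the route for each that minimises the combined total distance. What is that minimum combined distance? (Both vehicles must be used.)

Minimum combined distance: 68 miles.

Check every non-empty split of the stops between the two vehicles; for each half take its own optimal tour:
  {A7} + {S3, H5, J7, C6}: 38 + 50 = 88
  {S3} + {A7, H5, J7, C6}: 32 + 56 = 88
  {A7, S3} + {H5, J7, C6}: 38 + 46 = 84
  {H5} + {A7, S3, J7, C6}: 28 + 56 = 84
  {A7, H5} + {S3, J7, C6}: 38 + 50 = 88
  {S3, H5} + {A7, J7, C6}: 32 + 56 = 88
  … (15 splits in total)
  {A7, S3, H5, J7} + {C6}: 38 + 30 = 68  ← best
Best: vehicle 1 DC → A7 → S3 → H5 → J7 → DC = 38; vehicle 2 DC → C6 → DC = 30; combined 68.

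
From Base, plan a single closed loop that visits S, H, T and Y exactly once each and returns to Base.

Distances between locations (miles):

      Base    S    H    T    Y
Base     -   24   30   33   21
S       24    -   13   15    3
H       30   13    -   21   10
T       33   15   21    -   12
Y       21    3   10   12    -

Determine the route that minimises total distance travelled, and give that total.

Base→S→H→T→Y→Base: 24+13+21+12+21 = 91
Base→S→H→Y→T→Base: 24+13+10+12+33 = 92
Base→S→T→H→Y→Base: 24+15+21+10+21 = 91
Base→S→T→Y→H→Base: 24+15+12+10+30 = 91
Base→S→Y→H→T→Base: 24+3+10+21+33 = 91
Base→S→Y→T→H→Base: 24+3+12+21+30 = 90
Base→H→S→T→Y→Base: 30+13+15+12+21 = 91
Base→H→S→Y→T→Base: 30+13+3+12+33 = 91
Base→H→T→S→Y→Base: 30+21+15+3+21 = 90
Base→H→Y→S→T→Base: 30+10+3+15+33 = 91
Base→T→S→H→Y→Base: 33+15+13+10+21 = 92
Base→T→H→S→Y→Base: 33+21+13+3+21 = 91
The minimum is 90.
One optimal route: Base → S → Y → T → H → Base (or its reverse).

Shortest round trip = 90 miles.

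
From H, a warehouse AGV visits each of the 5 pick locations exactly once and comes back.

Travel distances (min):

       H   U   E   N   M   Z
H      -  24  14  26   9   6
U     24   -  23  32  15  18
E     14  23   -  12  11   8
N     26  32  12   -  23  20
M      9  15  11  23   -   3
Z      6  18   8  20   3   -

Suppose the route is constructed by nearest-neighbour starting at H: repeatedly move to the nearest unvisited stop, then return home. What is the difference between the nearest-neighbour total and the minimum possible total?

The nearest-neighbour route is 6 min longer than optimal.

From H: Z=6, M=9, E=14, U=24, N=26 → choose Z (6).
From Z: M=3, E=8, U=18, N=20 → choose M (3).
From M: E=11, U=15, N=23 → choose E (11).
From E: N=12, U=23 → choose N (12).
From N: U=32 → choose U (32).
NN route H → Z → M → E → N → U → H costs 88.
Optimal: H → E → N → U → M → Z → H costs 82 (by enumerating all 60 distinct tours).
Excess = 88 − 82 = 6.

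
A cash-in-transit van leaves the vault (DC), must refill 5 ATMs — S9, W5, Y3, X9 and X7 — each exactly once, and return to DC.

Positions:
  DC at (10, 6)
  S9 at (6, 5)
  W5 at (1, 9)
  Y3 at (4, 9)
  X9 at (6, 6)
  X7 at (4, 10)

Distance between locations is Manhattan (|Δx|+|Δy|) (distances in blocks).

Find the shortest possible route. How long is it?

With 5 stops there are 5!/2 = 60 distinct round trips (a route and its reverse cost the same).
DC→S9→W5→Y3→X9→X7→DC: 5+9+3+5+6+10 = 38
DC→S9→W5→Y3→X7→X9→DC: 5+9+3+1+6+4 = 28
DC→S9→W5→X9→Y3→X7→DC: 5+9+8+5+1+10 = 38
DC→S9→W5→X9→X7→Y3→DC: 5+9+8+6+1+9 = 38
DC→S9→W5→X7→Y3→X9→DC: 5+9+4+1+5+4 = 28
DC→S9→W5→X7→X9→Y3→DC: 5+9+4+6+5+9 = 38
DC→S9→Y3→W5→X9→X7→DC: 5+6+3+8+6+10 = 38
DC→S9→Y3→W5→X7→X9→DC: 5+6+3+4+6+4 = 28
DC→S9→Y3→X9→W5→X7→DC: 5+6+5+8+4+10 = 38
DC→S9→Y3→X9→X7→W5→DC: 5+6+5+6+4+12 = 38
DC→S9→Y3→X7→W5→X9→DC: 5+6+1+4+8+4 = 28
DC→S9→Y3→X7→X9→W5→DC: 5+6+1+6+8+12 = 38
DC→S9→X9→W5→Y3→X7→DC: 5+1+8+3+1+10 = 28
DC→S9→X9→W5→X7→Y3→DC: 5+1+8+4+1+9 = 28
… (46 more)
The minimum is 28.
One optimal route: DC → S9 → W5 → Y3 → X7 → X9 → DC (or its reverse).

28 blocks — the shortest possible round trip.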